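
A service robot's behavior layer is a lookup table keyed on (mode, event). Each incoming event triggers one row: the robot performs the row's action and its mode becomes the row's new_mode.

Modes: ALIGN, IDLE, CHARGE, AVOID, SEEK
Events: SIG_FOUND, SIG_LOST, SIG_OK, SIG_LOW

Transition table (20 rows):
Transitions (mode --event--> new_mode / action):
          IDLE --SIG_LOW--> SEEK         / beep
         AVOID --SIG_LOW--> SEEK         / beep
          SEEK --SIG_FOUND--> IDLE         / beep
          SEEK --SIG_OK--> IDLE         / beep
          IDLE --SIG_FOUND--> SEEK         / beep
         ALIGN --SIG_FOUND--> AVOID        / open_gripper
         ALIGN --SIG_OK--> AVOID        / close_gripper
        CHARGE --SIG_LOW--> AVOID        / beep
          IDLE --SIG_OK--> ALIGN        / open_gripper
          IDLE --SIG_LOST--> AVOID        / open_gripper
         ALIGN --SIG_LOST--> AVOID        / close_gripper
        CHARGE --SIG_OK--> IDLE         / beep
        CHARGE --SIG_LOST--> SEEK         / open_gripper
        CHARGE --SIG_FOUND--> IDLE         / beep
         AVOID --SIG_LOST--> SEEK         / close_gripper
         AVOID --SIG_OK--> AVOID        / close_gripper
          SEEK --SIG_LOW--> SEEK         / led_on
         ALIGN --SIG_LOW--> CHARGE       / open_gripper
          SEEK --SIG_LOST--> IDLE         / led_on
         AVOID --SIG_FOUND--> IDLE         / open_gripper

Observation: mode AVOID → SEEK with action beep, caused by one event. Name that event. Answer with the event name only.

try SIG_FOUND: (AVOID, SIG_FOUND) → (IDLE, open_gripper)
try SIG_LOST: (AVOID, SIG_LOST) → (SEEK, close_gripper)
try SIG_OK: (AVOID, SIG_OK) → (AVOID, close_gripper)
try SIG_LOW: (AVOID, SIG_LOW) → (SEEK, beep)  ← matches

SIG_LOW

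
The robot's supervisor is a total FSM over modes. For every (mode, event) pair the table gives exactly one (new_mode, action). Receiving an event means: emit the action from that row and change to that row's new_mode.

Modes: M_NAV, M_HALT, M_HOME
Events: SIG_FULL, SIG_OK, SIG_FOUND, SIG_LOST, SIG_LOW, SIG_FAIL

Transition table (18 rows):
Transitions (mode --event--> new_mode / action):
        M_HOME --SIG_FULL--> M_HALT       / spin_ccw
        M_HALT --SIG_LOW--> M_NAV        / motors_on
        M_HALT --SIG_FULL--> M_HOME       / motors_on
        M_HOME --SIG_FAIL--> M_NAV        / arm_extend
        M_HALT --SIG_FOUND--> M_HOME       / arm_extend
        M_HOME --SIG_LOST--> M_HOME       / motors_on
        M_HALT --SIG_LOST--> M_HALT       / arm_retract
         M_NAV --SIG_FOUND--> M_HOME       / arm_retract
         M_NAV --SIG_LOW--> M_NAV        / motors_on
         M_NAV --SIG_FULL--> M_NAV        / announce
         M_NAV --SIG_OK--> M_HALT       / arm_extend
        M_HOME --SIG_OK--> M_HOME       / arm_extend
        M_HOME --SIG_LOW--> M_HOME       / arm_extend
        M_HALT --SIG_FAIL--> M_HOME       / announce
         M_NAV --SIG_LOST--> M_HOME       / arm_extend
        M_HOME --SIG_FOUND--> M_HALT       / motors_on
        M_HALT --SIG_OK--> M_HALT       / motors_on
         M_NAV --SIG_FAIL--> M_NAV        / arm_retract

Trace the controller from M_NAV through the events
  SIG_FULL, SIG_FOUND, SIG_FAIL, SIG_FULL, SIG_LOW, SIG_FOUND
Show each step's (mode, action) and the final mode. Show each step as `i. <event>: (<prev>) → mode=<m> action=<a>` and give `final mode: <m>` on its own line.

final mode: M_HOME

1. SIG_FULL: (M_NAV) → mode=M_NAV action=announce
2. SIG_FOUND: (M_NAV) → mode=M_HOME action=arm_retract
3. SIG_FAIL: (M_HOME) → mode=M_NAV action=arm_extend
4. SIG_FULL: (M_NAV) → mode=M_NAV action=announce
5. SIG_LOW: (M_NAV) → mode=M_NAV action=motors_on
6. SIG_FOUND: (M_NAV) → mode=M_HOME action=arm_retract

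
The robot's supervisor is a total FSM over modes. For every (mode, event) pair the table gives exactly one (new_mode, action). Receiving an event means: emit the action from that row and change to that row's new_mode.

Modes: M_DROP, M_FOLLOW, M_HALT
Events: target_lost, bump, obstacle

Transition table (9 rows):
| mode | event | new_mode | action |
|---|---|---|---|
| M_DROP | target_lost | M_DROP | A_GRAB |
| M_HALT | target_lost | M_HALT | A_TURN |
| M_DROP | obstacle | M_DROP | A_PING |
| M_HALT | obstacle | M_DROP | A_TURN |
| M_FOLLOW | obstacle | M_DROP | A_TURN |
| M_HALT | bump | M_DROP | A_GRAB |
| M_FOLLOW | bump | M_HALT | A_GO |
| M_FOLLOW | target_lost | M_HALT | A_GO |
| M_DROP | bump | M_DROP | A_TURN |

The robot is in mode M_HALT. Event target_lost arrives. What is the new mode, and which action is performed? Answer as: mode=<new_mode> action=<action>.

mode=M_HALT action=A_TURN

current mode = M_HALT; filter table to that mode:
  (M_HALT, target_lost) → (M_HALT, A_TURN)  ← event matches
  (M_HALT, obstacle) → (M_DROP, A_TURN)
  (M_HALT, bump) → (M_DROP, A_GRAB)
event = target_lost selects (M_HALT, A_TURN)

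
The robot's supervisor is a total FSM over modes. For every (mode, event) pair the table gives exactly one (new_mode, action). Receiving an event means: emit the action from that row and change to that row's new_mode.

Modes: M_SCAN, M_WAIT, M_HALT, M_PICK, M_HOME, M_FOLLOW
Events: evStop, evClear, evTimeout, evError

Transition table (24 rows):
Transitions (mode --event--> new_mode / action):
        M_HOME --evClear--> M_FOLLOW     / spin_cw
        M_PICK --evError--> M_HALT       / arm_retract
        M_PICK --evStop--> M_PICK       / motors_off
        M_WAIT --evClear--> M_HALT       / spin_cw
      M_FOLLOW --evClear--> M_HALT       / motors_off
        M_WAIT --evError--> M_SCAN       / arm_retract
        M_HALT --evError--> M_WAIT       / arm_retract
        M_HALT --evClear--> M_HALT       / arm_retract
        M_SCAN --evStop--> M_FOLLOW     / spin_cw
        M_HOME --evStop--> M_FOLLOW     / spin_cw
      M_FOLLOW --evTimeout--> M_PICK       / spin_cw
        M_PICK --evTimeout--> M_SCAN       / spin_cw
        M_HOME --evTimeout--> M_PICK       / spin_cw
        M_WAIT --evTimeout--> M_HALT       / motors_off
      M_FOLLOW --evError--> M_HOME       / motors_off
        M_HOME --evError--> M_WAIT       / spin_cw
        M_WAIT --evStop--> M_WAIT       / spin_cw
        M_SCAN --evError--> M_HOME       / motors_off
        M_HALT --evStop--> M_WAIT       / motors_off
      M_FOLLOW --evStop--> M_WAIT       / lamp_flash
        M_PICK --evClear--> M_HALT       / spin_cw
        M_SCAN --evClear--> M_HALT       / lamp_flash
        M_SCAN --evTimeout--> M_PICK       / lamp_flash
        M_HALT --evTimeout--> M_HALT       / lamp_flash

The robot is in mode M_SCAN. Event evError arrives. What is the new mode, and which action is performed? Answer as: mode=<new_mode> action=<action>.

mode=M_HOME action=motors_off

current mode = M_SCAN; filter table to that mode:
  (M_SCAN, evStop) → (M_FOLLOW, spin_cw)
  (M_SCAN, evError) → (M_HOME, motors_off)  ← event matches
  (M_SCAN, evClear) → (M_HALT, lamp_flash)
  (M_SCAN, evTimeout) → (M_PICK, lamp_flash)
event = evError selects (M_HOME, motors_off)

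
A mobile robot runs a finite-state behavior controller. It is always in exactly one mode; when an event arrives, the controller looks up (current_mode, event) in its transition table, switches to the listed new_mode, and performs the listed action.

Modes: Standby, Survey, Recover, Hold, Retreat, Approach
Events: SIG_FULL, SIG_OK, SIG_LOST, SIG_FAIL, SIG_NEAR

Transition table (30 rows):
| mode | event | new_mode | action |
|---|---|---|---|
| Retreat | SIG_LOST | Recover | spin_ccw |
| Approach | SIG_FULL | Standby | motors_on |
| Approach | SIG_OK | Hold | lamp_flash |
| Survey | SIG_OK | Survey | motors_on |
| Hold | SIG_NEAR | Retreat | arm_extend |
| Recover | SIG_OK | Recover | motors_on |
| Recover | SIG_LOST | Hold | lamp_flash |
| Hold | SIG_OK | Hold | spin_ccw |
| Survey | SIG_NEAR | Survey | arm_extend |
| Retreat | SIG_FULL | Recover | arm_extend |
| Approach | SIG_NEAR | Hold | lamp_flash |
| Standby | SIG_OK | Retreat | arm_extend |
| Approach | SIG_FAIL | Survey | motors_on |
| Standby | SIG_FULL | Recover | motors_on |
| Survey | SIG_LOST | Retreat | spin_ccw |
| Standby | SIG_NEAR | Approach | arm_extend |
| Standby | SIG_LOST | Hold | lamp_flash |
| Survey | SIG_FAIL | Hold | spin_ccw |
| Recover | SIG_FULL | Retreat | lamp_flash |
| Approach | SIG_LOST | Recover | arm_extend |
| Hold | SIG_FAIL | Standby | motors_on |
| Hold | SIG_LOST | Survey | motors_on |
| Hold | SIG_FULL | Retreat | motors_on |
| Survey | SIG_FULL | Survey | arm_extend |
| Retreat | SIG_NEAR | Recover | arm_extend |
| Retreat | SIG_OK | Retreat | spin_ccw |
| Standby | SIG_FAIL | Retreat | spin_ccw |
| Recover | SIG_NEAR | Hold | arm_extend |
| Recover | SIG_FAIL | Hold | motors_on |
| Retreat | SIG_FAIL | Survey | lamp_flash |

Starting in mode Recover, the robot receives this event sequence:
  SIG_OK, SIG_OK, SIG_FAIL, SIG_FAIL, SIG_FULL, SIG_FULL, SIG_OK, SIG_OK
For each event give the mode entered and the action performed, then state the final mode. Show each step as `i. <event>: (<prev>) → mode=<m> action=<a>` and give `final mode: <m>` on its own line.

1. SIG_OK: (Recover) → mode=Recover action=motors_on
2. SIG_OK: (Recover) → mode=Recover action=motors_on
3. SIG_FAIL: (Recover) → mode=Hold action=motors_on
4. SIG_FAIL: (Hold) → mode=Standby action=motors_on
5. SIG_FULL: (Standby) → mode=Recover action=motors_on
6. SIG_FULL: (Recover) → mode=Retreat action=lamp_flash
7. SIG_OK: (Retreat) → mode=Retreat action=spin_ccw
8. SIG_OK: (Retreat) → mode=Retreat action=spin_ccw

final mode: Retreat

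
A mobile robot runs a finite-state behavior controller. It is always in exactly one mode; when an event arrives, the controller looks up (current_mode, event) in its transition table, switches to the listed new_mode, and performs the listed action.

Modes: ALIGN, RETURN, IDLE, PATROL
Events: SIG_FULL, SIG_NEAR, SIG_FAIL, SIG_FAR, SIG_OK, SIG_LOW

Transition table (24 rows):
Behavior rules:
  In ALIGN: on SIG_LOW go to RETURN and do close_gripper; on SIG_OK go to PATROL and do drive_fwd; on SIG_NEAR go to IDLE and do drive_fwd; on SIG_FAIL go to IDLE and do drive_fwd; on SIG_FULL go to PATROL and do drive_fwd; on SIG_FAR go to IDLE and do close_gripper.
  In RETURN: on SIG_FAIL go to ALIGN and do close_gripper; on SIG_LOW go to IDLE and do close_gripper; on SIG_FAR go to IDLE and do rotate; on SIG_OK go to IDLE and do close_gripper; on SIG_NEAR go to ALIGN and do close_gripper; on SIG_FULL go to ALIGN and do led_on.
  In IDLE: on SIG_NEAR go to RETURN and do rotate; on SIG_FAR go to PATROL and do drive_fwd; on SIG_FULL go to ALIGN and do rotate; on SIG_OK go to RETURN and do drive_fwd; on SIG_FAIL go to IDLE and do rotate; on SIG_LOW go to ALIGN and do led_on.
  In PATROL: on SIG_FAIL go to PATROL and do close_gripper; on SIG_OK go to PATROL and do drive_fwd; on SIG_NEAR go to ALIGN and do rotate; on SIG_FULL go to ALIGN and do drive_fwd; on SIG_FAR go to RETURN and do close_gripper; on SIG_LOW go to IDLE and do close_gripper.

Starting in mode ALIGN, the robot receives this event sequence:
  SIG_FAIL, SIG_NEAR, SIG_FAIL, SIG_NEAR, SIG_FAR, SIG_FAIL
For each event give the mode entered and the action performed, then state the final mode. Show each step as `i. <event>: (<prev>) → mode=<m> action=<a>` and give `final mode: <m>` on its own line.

1. SIG_FAIL: (ALIGN) → mode=IDLE action=drive_fwd
2. SIG_NEAR: (IDLE) → mode=RETURN action=rotate
3. SIG_FAIL: (RETURN) → mode=ALIGN action=close_gripper
4. SIG_NEAR: (ALIGN) → mode=IDLE action=drive_fwd
5. SIG_FAR: (IDLE) → mode=PATROL action=drive_fwd
6. SIG_FAIL: (PATROL) → mode=PATROL action=close_gripper

final mode: PATROL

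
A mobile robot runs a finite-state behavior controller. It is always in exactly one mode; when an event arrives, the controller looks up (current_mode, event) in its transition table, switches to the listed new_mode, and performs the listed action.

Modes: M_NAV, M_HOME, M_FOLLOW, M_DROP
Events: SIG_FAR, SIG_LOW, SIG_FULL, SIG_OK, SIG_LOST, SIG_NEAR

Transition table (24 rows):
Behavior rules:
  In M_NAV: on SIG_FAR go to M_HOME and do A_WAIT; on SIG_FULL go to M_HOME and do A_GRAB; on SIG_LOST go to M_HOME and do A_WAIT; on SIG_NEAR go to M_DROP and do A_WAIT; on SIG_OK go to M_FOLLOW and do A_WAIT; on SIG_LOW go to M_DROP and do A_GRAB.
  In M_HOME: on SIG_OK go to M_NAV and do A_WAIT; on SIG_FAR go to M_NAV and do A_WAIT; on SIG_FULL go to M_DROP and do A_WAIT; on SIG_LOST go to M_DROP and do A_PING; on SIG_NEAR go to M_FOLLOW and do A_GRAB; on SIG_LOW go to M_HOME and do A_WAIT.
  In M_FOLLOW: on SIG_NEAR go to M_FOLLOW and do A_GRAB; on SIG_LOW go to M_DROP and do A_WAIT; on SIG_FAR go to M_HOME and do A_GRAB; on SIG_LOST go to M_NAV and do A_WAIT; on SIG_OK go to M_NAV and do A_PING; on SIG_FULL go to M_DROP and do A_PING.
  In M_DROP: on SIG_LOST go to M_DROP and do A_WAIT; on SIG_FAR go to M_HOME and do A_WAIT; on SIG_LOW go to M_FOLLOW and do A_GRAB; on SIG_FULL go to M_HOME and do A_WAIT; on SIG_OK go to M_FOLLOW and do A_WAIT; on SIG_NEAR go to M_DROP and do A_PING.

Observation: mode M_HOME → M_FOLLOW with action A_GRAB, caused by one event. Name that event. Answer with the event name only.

SIG_NEAR

try SIG_FAR: (M_HOME, SIG_FAR) → (M_NAV, A_WAIT)
try SIG_LOW: (M_HOME, SIG_LOW) → (M_HOME, A_WAIT)
try SIG_FULL: (M_HOME, SIG_FULL) → (M_DROP, A_WAIT)
try SIG_OK: (M_HOME, SIG_OK) → (M_NAV, A_WAIT)
try SIG_LOST: (M_HOME, SIG_LOST) → (M_DROP, A_PING)
try SIG_NEAR: (M_HOME, SIG_NEAR) → (M_FOLLOW, A_GRAB)  ← matches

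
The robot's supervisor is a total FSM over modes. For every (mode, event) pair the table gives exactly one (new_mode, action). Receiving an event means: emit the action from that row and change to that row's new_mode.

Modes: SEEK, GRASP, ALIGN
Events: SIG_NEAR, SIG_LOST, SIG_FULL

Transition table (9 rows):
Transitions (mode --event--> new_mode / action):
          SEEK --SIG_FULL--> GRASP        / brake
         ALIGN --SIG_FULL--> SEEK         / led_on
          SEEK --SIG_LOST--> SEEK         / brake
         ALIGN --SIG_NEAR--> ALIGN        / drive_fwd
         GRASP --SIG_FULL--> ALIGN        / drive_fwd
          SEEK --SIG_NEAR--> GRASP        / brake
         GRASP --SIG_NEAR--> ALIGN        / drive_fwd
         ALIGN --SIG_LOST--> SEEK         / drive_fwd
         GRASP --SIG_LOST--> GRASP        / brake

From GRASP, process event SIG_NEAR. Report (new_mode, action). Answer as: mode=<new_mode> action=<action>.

mode=ALIGN action=drive_fwd

current mode = GRASP; filter table to that mode:
  (GRASP, SIG_FULL) → (ALIGN, drive_fwd)
  (GRASP, SIG_NEAR) → (ALIGN, drive_fwd)  ← event matches
  (GRASP, SIG_LOST) → (GRASP, brake)
event = SIG_NEAR selects (ALIGN, drive_fwd)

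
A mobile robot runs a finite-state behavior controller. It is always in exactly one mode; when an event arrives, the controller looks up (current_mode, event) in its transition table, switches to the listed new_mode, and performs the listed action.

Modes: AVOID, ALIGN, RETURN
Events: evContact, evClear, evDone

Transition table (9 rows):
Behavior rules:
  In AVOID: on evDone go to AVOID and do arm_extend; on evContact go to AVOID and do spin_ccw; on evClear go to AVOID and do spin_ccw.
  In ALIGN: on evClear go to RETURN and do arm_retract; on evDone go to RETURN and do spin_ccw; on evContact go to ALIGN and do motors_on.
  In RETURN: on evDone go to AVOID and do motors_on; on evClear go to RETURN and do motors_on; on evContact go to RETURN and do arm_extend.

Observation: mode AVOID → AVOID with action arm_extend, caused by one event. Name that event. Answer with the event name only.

try evContact: (AVOID, evContact) → (AVOID, spin_ccw)
try evClear: (AVOID, evClear) → (AVOID, spin_ccw)
try evDone: (AVOID, evDone) → (AVOID, arm_extend)  ← matches

evDone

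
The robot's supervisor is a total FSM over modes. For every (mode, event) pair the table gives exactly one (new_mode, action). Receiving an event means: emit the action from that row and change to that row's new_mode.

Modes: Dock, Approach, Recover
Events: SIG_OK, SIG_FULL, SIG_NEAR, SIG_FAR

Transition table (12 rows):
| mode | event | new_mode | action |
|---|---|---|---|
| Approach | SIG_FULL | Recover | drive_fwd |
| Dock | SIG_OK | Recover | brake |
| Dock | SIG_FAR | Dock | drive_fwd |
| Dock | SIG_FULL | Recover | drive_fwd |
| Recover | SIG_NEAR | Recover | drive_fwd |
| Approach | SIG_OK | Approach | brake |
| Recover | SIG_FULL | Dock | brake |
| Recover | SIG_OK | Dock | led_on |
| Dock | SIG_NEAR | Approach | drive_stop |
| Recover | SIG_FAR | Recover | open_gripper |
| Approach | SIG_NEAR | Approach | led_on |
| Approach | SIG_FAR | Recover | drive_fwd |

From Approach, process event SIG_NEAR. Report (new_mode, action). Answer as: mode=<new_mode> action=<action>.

mode=Approach action=led_on

current mode = Approach; filter table to that mode:
  (Approach, SIG_FULL) → (Recover, drive_fwd)
  (Approach, SIG_OK) → (Approach, brake)
  (Approach, SIG_NEAR) → (Approach, led_on)  ← event matches
  (Approach, SIG_FAR) → (Recover, drive_fwd)
event = SIG_NEAR selects (Approach, led_on)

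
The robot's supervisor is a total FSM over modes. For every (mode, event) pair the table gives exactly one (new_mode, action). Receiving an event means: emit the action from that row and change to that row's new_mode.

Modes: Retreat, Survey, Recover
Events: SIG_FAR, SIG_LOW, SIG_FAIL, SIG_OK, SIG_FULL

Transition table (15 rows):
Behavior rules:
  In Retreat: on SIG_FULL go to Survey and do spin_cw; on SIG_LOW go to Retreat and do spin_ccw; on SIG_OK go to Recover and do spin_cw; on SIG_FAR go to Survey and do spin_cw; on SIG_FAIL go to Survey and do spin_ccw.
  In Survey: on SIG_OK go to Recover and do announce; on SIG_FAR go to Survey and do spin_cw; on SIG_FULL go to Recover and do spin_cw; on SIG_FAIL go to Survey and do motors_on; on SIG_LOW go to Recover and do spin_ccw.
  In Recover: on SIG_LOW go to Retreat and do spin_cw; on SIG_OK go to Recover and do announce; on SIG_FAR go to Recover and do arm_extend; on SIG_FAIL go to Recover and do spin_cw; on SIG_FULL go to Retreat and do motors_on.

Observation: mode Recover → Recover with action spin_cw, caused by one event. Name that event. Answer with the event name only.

try SIG_FAR: (Recover, SIG_FAR) → (Recover, arm_extend)
try SIG_LOW: (Recover, SIG_LOW) → (Retreat, spin_cw)
try SIG_FAIL: (Recover, SIG_FAIL) → (Recover, spin_cw)  ← matches
try SIG_OK: (Recover, SIG_OK) → (Recover, announce)
try SIG_FULL: (Recover, SIG_FULL) → (Retreat, motors_on)

SIG_FAIL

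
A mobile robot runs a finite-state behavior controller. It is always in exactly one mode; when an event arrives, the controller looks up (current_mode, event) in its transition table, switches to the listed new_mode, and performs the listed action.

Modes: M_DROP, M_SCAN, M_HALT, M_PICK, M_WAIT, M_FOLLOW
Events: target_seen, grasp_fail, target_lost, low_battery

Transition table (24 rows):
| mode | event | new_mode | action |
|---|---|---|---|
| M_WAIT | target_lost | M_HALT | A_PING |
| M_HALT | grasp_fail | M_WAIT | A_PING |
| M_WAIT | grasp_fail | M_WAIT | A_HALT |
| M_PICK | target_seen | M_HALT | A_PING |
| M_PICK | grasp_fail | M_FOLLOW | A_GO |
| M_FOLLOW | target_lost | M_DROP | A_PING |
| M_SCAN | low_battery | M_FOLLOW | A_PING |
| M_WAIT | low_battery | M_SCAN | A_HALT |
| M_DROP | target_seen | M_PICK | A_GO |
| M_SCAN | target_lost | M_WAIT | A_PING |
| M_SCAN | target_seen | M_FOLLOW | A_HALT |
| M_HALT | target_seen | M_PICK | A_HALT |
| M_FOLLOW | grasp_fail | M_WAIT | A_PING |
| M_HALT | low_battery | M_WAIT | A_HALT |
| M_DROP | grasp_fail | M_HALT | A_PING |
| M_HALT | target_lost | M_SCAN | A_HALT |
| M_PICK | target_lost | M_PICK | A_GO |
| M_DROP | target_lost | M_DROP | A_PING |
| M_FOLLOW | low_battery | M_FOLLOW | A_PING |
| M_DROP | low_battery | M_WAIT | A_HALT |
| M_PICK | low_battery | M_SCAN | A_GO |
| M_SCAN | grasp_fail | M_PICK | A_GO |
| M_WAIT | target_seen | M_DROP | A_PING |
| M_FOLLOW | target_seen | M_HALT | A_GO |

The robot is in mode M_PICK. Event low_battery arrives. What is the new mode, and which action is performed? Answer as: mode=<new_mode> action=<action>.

mode=M_SCAN action=A_GO

current mode = M_PICK; filter table to that mode:
  (M_PICK, target_seen) → (M_HALT, A_PING)
  (M_PICK, grasp_fail) → (M_FOLLOW, A_GO)
  (M_PICK, target_lost) → (M_PICK, A_GO)
  (M_PICK, low_battery) → (M_SCAN, A_GO)  ← event matches
event = low_battery selects (M_SCAN, A_GO)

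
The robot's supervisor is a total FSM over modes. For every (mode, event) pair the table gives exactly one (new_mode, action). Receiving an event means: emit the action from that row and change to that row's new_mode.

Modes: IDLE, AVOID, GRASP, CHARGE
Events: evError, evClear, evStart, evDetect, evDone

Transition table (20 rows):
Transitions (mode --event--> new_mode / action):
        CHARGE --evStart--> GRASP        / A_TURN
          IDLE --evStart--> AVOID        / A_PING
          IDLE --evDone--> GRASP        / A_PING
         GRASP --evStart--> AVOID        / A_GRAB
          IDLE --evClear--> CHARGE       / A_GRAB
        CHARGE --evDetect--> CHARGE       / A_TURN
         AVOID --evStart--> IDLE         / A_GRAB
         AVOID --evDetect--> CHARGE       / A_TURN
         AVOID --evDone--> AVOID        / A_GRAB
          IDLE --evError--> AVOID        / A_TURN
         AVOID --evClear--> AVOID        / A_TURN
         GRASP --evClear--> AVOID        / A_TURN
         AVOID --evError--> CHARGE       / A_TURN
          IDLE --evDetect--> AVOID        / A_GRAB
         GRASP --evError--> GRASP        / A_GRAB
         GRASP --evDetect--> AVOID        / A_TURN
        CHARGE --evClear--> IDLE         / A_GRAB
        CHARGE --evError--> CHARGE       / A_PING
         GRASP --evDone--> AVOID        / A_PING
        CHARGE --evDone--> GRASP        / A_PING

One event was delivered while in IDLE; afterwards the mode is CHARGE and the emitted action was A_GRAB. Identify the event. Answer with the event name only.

try evError: (IDLE, evError) → (AVOID, A_TURN)
try evClear: (IDLE, evClear) → (CHARGE, A_GRAB)  ← matches
try evStart: (IDLE, evStart) → (AVOID, A_PING)
try evDetect: (IDLE, evDetect) → (AVOID, A_GRAB)
try evDone: (IDLE, evDone) → (GRASP, A_PING)

evClear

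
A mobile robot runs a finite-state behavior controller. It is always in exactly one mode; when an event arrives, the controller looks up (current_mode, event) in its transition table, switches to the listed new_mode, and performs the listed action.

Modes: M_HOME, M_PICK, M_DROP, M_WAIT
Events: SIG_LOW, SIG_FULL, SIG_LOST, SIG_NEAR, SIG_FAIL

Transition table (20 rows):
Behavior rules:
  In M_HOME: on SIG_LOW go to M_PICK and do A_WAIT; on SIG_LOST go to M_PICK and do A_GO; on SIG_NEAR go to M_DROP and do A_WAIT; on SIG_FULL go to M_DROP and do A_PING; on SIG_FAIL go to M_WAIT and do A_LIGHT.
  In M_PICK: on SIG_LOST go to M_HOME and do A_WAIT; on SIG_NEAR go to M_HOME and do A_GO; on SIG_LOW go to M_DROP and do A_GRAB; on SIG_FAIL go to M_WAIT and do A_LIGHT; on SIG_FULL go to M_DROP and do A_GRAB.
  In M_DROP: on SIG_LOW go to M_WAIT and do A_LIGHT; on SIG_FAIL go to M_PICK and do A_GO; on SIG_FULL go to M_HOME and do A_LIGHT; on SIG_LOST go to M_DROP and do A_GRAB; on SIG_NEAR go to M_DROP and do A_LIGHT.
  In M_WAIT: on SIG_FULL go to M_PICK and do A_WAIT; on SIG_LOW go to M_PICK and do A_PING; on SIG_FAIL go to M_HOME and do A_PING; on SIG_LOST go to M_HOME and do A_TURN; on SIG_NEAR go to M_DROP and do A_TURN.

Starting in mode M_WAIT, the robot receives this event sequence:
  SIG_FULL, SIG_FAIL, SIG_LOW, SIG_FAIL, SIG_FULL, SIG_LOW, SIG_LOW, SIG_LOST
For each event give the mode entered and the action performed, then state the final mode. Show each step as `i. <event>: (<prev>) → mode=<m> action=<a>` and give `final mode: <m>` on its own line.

1. SIG_FULL: (M_WAIT) → mode=M_PICK action=A_WAIT
2. SIG_FAIL: (M_PICK) → mode=M_WAIT action=A_LIGHT
3. SIG_LOW: (M_WAIT) → mode=M_PICK action=A_PING
4. SIG_FAIL: (M_PICK) → mode=M_WAIT action=A_LIGHT
5. SIG_FULL: (M_WAIT) → mode=M_PICK action=A_WAIT
6. SIG_LOW: (M_PICK) → mode=M_DROP action=A_GRAB
7. SIG_LOW: (M_DROP) → mode=M_WAIT action=A_LIGHT
8. SIG_LOST: (M_WAIT) → mode=M_HOME action=A_TURN

final mode: M_HOME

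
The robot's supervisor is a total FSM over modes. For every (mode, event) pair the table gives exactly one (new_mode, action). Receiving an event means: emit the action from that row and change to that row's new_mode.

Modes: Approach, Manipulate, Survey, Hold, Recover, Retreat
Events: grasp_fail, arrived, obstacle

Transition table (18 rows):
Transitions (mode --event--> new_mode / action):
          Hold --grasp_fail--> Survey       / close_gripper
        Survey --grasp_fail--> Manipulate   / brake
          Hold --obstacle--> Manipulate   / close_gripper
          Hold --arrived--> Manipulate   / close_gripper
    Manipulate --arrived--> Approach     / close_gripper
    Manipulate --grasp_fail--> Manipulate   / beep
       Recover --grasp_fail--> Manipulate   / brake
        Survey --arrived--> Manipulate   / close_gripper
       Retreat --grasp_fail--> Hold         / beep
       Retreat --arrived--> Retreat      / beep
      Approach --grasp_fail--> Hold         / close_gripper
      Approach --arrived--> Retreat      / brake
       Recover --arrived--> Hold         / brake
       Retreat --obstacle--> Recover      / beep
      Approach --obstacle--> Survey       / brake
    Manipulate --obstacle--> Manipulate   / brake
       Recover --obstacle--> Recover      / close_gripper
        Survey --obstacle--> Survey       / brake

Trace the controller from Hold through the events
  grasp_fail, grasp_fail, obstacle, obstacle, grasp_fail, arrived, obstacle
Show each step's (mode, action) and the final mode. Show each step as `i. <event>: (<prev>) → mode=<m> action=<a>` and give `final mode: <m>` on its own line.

1. grasp_fail: (Hold) → mode=Survey action=close_gripper
2. grasp_fail: (Survey) → mode=Manipulate action=brake
3. obstacle: (Manipulate) → mode=Manipulate action=brake
4. obstacle: (Manipulate) → mode=Manipulate action=brake
5. grasp_fail: (Manipulate) → mode=Manipulate action=beep
6. arrived: (Manipulate) → mode=Approach action=close_gripper
7. obstacle: (Approach) → mode=Survey action=brake

final mode: Survey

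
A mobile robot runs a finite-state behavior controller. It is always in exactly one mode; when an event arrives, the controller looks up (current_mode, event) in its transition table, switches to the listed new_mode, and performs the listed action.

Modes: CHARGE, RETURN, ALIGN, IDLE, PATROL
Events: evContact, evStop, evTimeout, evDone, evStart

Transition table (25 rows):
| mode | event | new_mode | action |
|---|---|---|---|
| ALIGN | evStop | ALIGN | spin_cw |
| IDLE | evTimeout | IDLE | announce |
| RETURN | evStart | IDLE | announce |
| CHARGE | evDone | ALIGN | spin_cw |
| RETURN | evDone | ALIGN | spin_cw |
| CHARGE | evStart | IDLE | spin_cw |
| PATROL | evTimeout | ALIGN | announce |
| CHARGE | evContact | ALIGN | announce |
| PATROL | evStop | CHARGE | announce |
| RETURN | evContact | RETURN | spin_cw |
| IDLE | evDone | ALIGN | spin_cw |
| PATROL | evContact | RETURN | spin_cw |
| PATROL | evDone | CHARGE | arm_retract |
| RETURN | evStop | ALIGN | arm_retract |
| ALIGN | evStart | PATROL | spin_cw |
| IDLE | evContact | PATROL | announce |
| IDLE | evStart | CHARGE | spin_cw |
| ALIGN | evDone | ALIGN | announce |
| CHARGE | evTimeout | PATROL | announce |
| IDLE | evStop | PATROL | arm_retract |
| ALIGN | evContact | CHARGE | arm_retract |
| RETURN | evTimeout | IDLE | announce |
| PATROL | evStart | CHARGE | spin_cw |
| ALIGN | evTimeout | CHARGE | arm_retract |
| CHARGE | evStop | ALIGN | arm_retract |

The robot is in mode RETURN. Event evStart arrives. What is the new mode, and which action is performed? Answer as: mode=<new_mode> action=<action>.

current mode = RETURN; filter table to that mode:
  (RETURN, evStart) → (IDLE, announce)  ← event matches
  (RETURN, evDone) → (ALIGN, spin_cw)
  (RETURN, evContact) → (RETURN, spin_cw)
  (RETURN, evStop) → (ALIGN, arm_retract)
  (RETURN, evTimeout) → (IDLE, announce)
event = evStart selects (IDLE, announce)

mode=IDLE action=announce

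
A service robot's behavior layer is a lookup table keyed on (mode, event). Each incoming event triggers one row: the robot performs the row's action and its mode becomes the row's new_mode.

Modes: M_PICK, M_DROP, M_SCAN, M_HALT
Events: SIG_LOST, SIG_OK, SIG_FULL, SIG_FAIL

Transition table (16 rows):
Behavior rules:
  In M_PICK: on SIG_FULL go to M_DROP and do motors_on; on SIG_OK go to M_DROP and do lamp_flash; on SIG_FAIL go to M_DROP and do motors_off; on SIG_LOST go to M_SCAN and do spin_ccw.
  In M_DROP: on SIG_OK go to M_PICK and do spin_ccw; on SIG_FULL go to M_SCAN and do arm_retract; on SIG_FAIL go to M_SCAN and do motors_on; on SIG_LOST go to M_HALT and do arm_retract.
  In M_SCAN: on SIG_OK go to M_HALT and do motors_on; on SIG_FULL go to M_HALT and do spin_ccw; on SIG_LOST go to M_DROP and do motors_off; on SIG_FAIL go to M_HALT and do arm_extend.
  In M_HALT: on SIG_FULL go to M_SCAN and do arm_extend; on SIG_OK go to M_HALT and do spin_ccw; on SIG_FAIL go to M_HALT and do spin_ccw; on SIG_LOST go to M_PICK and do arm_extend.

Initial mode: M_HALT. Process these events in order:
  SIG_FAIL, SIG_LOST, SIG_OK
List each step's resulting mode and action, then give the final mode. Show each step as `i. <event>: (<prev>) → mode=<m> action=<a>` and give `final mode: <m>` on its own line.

final mode: M_DROP

1. SIG_FAIL: (M_HALT) → mode=M_HALT action=spin_ccw
2. SIG_LOST: (M_HALT) → mode=M_PICK action=arm_extend
3. SIG_OK: (M_PICK) → mode=M_DROP action=lamp_flash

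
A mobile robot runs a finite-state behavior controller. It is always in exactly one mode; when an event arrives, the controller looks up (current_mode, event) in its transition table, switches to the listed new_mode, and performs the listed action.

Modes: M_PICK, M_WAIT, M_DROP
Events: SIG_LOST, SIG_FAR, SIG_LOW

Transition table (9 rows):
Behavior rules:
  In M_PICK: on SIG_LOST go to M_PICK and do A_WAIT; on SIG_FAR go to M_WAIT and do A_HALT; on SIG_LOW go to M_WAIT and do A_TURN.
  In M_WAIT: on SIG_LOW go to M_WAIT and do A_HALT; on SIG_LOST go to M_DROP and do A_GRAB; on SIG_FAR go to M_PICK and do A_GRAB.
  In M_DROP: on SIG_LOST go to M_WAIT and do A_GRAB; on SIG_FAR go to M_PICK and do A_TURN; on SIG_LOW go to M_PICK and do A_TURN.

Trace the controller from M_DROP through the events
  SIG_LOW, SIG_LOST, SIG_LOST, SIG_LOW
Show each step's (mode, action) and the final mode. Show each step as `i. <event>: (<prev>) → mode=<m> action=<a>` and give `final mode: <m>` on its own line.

final mode: M_WAIT

1. SIG_LOW: (M_DROP) → mode=M_PICK action=A_TURN
2. SIG_LOST: (M_PICK) → mode=M_PICK action=A_WAIT
3. SIG_LOST: (M_PICK) → mode=M_PICK action=A_WAIT
4. SIG_LOW: (M_PICK) → mode=M_WAIT action=A_TURN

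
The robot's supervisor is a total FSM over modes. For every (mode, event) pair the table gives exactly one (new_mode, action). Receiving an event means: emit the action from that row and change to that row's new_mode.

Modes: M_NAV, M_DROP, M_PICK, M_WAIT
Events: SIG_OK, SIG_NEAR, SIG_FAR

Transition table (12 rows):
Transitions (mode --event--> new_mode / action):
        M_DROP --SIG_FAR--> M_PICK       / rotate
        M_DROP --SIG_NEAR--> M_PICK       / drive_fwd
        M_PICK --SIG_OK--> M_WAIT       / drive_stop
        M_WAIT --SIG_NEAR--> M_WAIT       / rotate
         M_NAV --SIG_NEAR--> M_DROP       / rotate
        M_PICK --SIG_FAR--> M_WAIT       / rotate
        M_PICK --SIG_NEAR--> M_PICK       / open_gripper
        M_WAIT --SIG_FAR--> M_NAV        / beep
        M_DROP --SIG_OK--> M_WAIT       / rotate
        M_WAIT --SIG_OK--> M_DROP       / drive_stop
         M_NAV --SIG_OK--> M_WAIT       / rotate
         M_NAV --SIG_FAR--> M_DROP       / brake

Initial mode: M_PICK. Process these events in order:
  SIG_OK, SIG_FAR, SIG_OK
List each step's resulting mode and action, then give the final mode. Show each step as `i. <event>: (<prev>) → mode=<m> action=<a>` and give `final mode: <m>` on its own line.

final mode: M_WAIT

1. SIG_OK: (M_PICK) → mode=M_WAIT action=drive_stop
2. SIG_FAR: (M_WAIT) → mode=M_NAV action=beep
3. SIG_OK: (M_NAV) → mode=M_WAIT action=rotate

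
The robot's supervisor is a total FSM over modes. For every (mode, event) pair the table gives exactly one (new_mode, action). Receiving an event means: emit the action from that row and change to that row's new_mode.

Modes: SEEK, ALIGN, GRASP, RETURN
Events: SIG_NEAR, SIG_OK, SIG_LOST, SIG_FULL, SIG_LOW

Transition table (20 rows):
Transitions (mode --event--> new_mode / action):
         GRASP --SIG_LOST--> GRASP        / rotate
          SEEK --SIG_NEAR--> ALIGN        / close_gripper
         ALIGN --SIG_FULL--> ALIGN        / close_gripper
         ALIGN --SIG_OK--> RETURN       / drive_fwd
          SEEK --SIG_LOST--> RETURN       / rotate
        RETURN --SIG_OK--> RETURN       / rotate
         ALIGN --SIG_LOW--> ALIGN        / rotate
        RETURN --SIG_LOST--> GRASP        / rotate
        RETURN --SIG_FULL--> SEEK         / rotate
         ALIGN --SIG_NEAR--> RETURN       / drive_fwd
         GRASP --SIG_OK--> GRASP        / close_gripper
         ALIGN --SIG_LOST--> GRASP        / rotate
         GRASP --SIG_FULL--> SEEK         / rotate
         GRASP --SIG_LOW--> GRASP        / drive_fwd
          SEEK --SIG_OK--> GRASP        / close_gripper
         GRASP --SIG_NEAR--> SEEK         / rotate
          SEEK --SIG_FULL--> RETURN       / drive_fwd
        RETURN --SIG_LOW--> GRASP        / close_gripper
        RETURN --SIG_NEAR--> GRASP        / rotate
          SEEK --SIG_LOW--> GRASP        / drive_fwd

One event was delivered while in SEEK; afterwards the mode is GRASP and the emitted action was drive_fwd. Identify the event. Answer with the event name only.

SIG_LOW

try SIG_NEAR: (SEEK, SIG_NEAR) → (ALIGN, close_gripper)
try SIG_OK: (SEEK, SIG_OK) → (GRASP, close_gripper)
try SIG_LOST: (SEEK, SIG_LOST) → (RETURN, rotate)
try SIG_FULL: (SEEK, SIG_FULL) → (RETURN, drive_fwd)
try SIG_LOW: (SEEK, SIG_LOW) → (GRASP, drive_fwd)  ← matches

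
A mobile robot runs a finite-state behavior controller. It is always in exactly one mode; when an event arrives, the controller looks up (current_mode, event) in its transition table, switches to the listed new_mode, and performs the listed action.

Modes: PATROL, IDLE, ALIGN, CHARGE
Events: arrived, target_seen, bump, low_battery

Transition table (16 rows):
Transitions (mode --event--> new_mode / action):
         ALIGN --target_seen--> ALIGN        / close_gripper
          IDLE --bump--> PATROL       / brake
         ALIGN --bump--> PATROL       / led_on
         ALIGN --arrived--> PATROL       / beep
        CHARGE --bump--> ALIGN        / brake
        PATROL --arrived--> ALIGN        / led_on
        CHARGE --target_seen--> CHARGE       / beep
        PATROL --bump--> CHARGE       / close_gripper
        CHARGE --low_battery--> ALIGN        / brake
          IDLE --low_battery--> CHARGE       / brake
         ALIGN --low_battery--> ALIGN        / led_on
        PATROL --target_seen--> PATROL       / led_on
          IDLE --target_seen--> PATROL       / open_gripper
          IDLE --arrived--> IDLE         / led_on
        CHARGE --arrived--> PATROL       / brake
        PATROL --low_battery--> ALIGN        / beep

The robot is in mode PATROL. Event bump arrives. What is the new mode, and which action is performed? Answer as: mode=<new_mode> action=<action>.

mode=CHARGE action=close_gripper

current mode = PATROL; filter table to that mode:
  (PATROL, arrived) → (ALIGN, led_on)
  (PATROL, bump) → (CHARGE, close_gripper)  ← event matches
  (PATROL, target_seen) → (PATROL, led_on)
  (PATROL, low_battery) → (ALIGN, beep)
event = bump selects (CHARGE, close_gripper)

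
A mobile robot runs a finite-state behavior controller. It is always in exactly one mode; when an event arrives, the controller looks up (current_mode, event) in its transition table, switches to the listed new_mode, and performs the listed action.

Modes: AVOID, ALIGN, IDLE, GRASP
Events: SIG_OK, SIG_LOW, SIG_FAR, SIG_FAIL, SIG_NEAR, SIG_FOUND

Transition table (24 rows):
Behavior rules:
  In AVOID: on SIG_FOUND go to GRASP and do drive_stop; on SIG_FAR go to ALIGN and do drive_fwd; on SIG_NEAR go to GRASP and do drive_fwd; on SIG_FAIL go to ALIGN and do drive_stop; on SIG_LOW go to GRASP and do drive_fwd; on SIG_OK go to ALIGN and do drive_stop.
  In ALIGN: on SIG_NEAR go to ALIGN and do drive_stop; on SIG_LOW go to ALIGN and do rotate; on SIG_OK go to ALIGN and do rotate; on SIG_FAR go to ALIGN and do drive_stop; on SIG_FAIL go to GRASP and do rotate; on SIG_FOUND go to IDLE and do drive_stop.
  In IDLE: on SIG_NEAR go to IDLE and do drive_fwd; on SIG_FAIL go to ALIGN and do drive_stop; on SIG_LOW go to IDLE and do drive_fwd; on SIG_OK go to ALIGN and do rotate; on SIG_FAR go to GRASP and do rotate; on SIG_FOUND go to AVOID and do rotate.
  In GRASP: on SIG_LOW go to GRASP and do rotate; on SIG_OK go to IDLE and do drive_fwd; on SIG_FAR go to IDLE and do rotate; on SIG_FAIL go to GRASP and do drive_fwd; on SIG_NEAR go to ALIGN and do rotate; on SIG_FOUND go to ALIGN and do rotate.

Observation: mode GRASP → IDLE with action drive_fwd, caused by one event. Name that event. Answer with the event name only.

try SIG_OK: (GRASP, SIG_OK) → (IDLE, drive_fwd)  ← matches
try SIG_LOW: (GRASP, SIG_LOW) → (GRASP, rotate)
try SIG_FAR: (GRASP, SIG_FAR) → (IDLE, rotate)
try SIG_FAIL: (GRASP, SIG_FAIL) → (GRASP, drive_fwd)
try SIG_NEAR: (GRASP, SIG_NEAR) → (ALIGN, rotate)
try SIG_FOUND: (GRASP, SIG_FOUND) → (ALIGN, rotate)

SIG_OK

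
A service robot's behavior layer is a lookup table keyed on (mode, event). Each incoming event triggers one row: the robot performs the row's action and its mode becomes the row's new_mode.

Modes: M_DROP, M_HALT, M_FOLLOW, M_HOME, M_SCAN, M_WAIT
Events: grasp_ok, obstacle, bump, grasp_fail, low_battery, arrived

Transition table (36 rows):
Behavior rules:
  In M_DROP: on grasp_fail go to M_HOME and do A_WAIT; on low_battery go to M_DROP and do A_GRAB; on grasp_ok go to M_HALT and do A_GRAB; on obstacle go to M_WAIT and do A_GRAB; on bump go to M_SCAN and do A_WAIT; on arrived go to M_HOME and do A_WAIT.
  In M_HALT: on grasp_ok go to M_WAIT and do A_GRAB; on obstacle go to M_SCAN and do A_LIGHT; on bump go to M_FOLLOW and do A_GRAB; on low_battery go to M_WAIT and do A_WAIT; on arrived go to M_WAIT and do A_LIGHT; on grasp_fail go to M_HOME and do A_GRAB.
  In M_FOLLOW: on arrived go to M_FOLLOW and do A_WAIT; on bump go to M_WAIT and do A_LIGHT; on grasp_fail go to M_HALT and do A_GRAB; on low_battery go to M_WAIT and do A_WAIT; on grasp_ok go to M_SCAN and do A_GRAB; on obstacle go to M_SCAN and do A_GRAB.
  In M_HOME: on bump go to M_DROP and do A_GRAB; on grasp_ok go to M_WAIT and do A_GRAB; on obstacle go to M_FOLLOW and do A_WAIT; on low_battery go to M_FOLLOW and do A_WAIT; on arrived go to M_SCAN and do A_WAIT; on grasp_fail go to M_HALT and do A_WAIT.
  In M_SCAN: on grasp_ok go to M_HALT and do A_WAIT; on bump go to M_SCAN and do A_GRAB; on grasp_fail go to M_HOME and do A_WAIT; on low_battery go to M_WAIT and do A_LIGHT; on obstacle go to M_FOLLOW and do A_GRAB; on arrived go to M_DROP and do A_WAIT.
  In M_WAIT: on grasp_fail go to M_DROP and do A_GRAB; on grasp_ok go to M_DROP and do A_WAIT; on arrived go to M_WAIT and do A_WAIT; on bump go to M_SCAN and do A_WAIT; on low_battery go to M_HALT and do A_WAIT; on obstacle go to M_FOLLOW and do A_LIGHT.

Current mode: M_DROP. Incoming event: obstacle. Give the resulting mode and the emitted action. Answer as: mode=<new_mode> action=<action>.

mode=M_WAIT action=A_GRAB

current mode = M_DROP; filter table to that mode:
  (M_DROP, grasp_fail) → (M_HOME, A_WAIT)
  (M_DROP, low_battery) → (M_DROP, A_GRAB)
  (M_DROP, grasp_ok) → (M_HALT, A_GRAB)
  (M_DROP, obstacle) → (M_WAIT, A_GRAB)  ← event matches
  (M_DROP, bump) → (M_SCAN, A_WAIT)
  (M_DROP, arrived) → (M_HOME, A_WAIT)
event = obstacle selects (M_WAIT, A_GRAB)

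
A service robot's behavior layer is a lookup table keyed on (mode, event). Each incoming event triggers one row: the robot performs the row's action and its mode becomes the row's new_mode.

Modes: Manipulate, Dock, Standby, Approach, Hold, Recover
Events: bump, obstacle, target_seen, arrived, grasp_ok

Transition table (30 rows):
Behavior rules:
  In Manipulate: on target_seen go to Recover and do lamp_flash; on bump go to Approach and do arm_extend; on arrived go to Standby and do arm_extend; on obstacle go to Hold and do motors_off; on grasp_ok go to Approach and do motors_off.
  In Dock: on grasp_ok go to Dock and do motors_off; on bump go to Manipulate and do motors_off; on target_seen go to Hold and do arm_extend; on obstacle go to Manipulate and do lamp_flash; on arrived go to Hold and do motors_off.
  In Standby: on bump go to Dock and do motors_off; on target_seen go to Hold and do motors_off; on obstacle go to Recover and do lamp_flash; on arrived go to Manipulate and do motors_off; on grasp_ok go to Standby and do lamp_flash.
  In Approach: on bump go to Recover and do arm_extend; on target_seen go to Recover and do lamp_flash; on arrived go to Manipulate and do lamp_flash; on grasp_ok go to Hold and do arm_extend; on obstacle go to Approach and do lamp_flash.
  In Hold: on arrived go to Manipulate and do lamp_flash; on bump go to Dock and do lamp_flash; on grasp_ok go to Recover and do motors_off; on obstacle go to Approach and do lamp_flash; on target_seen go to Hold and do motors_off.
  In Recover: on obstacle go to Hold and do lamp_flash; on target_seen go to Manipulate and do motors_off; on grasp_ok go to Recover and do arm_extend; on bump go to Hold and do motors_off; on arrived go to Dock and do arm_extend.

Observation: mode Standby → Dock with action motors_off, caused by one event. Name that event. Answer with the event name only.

try bump: (Standby, bump) → (Dock, motors_off)  ← matches
try obstacle: (Standby, obstacle) → (Recover, lamp_flash)
try target_seen: (Standby, target_seen) → (Hold, motors_off)
try arrived: (Standby, arrived) → (Manipulate, motors_off)
try grasp_ok: (Standby, grasp_ok) → (Standby, lamp_flash)

bump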